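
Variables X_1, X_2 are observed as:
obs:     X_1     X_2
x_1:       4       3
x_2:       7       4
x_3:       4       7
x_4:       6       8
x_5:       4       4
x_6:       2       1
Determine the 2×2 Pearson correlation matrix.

Step 1 — column means:
  mean(X_1) = (4 + 7 + 4 + 6 + 4 + 2) / 6 = 27/6 = 4.5
  mean(X_2) = (3 + 4 + 7 + 8 + 4 + 1) / 6 = 27/6 = 4.5

Step 2 — sample variances and covariances s[i,j] = (1/(n-1)) · Σ_k (x_{k,i} - mean_i) · (x_{k,j} - mean_j), with n-1 = 5:
  s[X_1,X_1] = ((-0.5)·(-0.5) + (2.5)·(2.5) + (-0.5)·(-0.5) + (1.5)·(1.5) + (-0.5)·(-0.5) + (-2.5)·(-2.5)) / 5 = 15.5/5 = 3.1
  s[X_1,X_2] = ((-0.5)·(-1.5) + (2.5)·(-0.5) + (-0.5)·(2.5) + (1.5)·(3.5) + (-0.5)·(-0.5) + (-2.5)·(-3.5)) / 5 = 12.5/5 = 2.5
  s[X_2,X_2] = ((-1.5)·(-1.5) + (-0.5)·(-0.5) + (2.5)·(2.5) + (3.5)·(3.5) + (-0.5)·(-0.5) + (-3.5)·(-3.5)) / 5 = 33.5/5 = 6.7
  Sample standard deviations s_i = √(s[i,i]):
  s(X_1) = √(3.1) = 1.7607
  s(X_2) = √(6.7) = 2.5884

Step 3 — r_{ij} = s_{ij} / (s_i · s_j):
  r[X_1,X_1] = 1 (diagonal).
  r[X_1,X_2] = 2.5 / (1.7607 · 2.5884) = 2.5 / 4.5574 = 0.5486
  r[X_2,X_2] = 1 (diagonal).

R is symmetric with unit diagonal. Assembling:

R = [[1, 0.5486],
 [0.5486, 1]]


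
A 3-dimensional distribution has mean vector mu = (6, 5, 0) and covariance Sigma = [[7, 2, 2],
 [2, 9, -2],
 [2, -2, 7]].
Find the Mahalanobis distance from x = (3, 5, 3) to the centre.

Step 1 — centre the observation: (x - mu) = (-3, 0, 3).

Step 2 — invert Sigma (cofactor / det for 3×3, or solve directly):
  Sigma^{-1} = [[0.1772, -0.0541, -0.0661],
 [-0.0541, 0.1351, 0.0541],
 [-0.0661, 0.0541, 0.1772]].

Step 3 — form the quadratic (x - mu)^T · Sigma^{-1} · (x - mu):
  Sigma^{-1} · (x - mu) = (-0.7297, 0.3243, 0.7297).
  (x - mu)^T · [Sigma^{-1} · (x - mu)] = (-3)·(-0.7297) + (0)·(0.3243) + (3)·(0.7297) = 4.3784.

Step 4 — take square root: d = √(4.3784) ≈ 2.0925.

d(x, mu) = √(4.3784) ≈ 2.0925


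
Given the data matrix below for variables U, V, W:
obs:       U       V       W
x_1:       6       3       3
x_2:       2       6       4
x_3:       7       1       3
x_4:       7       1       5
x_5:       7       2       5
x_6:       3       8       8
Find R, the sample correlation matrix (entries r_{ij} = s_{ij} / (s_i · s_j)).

Step 1 — column means:
  mean(U) = (6 + 2 + 7 + 7 + 7 + 3) / 6 = 32/6 = 5.3333
  mean(V) = (3 + 6 + 1 + 1 + 2 + 8) / 6 = 21/6 = 3.5
  mean(W) = (3 + 4 + 3 + 5 + 5 + 8) / 6 = 28/6 = 4.6667

Step 2 — sample variances and covariances s[i,j] = (1/(n-1)) · Σ_k (x_{k,i} - mean_i) · (x_{k,j} - mean_j), with n-1 = 5:
  s[U,U] = ((0.6667)·(0.6667) + (-3.3333)·(-3.3333) + (1.6667)·(1.6667) + (1.6667)·(1.6667) + (1.6667)·(1.6667) + (-2.3333)·(-2.3333)) / 5 = 25.3333/5 = 5.0667
  s[U,V] = ((0.6667)·(-0.5) + (-3.3333)·(2.5) + (1.6667)·(-2.5) + (1.6667)·(-2.5) + (1.6667)·(-1.5) + (-2.3333)·(4.5)) / 5 = -30/5 = -6
  s[U,W] = ((0.6667)·(-1.6667) + (-3.3333)·(-0.6667) + (1.6667)·(-1.6667) + (1.6667)·(0.3333) + (1.6667)·(0.3333) + (-2.3333)·(3.3333)) / 5 = -8.3333/5 = -1.6667
  s[V,V] = ((-0.5)·(-0.5) + (2.5)·(2.5) + (-2.5)·(-2.5) + (-2.5)·(-2.5) + (-1.5)·(-1.5) + (4.5)·(4.5)) / 5 = 41.5/5 = 8.3
  s[V,W] = ((-0.5)·(-1.6667) + (2.5)·(-0.6667) + (-2.5)·(-1.6667) + (-2.5)·(0.3333) + (-1.5)·(0.3333) + (4.5)·(3.3333)) / 5 = 17/5 = 3.4
  s[W,W] = ((-1.6667)·(-1.6667) + (-0.6667)·(-0.6667) + (-1.6667)·(-1.6667) + (0.3333)·(0.3333) + (0.3333)·(0.3333) + (3.3333)·(3.3333)) / 5 = 17.3333/5 = 3.4667
  Sample standard deviations s_i = √(s[i,i]):
  s(U) = √(5.0667) = 2.2509
  s(V) = √(8.3) = 2.881
  s(W) = √(3.4667) = 1.8619

Step 3 — r_{ij} = s_{ij} / (s_i · s_j):
  r[U,U] = 1 (diagonal).
  r[U,V] = -6 / (2.2509 · 2.881) = -6 / 6.4849 = -0.9252
  r[U,W] = -1.6667 / (2.2509 · 1.8619) = -1.6667 / 4.191 = -0.3977
  r[V,V] = 1 (diagonal).
  r[V,W] = 3.4 / (2.881 · 1.8619) = 3.4 / 5.3641 = 0.6338
  r[W,W] = 1 (diagonal).

R is symmetric with unit diagonal. Assembling:

R = [[1, -0.9252, -0.3977],
 [-0.9252, 1, 0.6338],
 [-0.3977, 0.6338, 1]]


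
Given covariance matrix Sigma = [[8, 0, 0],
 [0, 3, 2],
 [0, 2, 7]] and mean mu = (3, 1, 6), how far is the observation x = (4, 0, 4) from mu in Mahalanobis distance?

Step 1 — centre the observation: (x - mu) = (1, -1, -2).

Step 2 — invert Sigma (cofactor / det for 3×3, or solve directly):
  Sigma^{-1} = [[0.125, 0, 0],
 [0, 0.4118, -0.1176],
 [0, -0.1176, 0.1765]].

Step 3 — form the quadratic (x - mu)^T · Sigma^{-1} · (x - mu):
  Sigma^{-1} · (x - mu) = (0.125, -0.1765, -0.2353).
  (x - mu)^T · [Sigma^{-1} · (x - mu)] = (1)·(0.125) + (-1)·(-0.1765) + (-2)·(-0.2353) = 0.7721.

Step 4 — take square root: d = √(0.7721) ≈ 0.8787.

d(x, mu) = √(0.7721) ≈ 0.8787


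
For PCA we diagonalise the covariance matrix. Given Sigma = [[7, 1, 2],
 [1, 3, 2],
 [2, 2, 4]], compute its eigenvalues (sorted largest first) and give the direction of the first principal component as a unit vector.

Step 1 — characteristic polynomial p(λ) = det(λI - Sigma) = λ³ - tr·λ² + c_1·λ - det, where tr = trace, c_1 = sum of the principal 2×2 minors, det = det(Sigma):
  tr = 7 + 3 + 4 = 14,
  c_1 = (7·3 - (1)²) + (7·4 - (2)²) + (3·4 - (2)²) = 20 + 24 + 8 = 52,
  det = 7·(3·4 - (2)²) - (1)·((1)·4 - (2)·(2)) + (2)·((1)·(2) - 3·(2)) = 7·(8) - (1)·(0) + (2)·(-4) = 48.
  So p(λ) = λ³ - 14λ² + 52λ - 48.
Step 2 — look for an integer root (rational root theorem: any rational root is an integer divisor of 48). Testing λ = 4:
  p(4) = 64 - 224 + 208 - 48 = 0  ✓
  Dividing out (λ - 4): p(λ) = (λ - 4)(λ² - 10λ + 12).
Step 3 — remaining eigenvalues from the quadratic λ² - 10λ + 12 = 0:
  Δ = 10² - 4·12 = 100 - 48 = 52,  λ = (10 ± √52)/2 = (10 ± 7.2111)/2 ≈ 8.6056 or 1.3944.
  Sorted: λ_1 = 8.6056,  λ_2 = 4,  λ_3 = 1.3944  (check: sum = 14 = tr ✓).

Step 4 — unit eigenvector for λ_1 ≈ 8.6056: v spans the null space of (Sigma - λ_1 I), whose rows are
  r_1 = (-1.6056, 1, 2),  r_2 = (1, -5.6056, 2),  r_3 = (2, 2, -4.6056).
  v is orthogonal to every row, so take v ∝ r_1 × r_2 = ((1)·(2) - (2)·(-5.6056), (2)·(1) - (-1.6056)·(2), (-1.6056)·(-5.6056) - (1)·(1)) ≈ (13.2111, 5.2111, 8).
  Let u = (13.2111, 5.2111, 8).
  ||u|| = √((13.2111)² + (5.2111)² + (8)²) = √(265.6888) ≈ 16.3,  v_1 = u/||u|| ≈ (0.8105, 0.3197, 0.4908) (||v_1|| = 1).

λ_1 = 8.6056,  λ_2 = 4,  λ_3 = 1.3944;  v_1 ≈ (0.8105, 0.3197, 0.4908)


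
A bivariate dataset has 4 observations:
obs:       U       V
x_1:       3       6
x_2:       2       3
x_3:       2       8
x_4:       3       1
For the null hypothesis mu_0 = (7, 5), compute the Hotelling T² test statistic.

Step 1 — sample mean vector:
  mean(U) = (3 + 2 + 2 + 3) / 4 = 10/4 = 2.5
  mean(V) = (6 + 3 + 8 + 1) / 4 = 18/4 = 4.5
  x̄ = (2.5, 4.5),  deviation x̄ - mu_0 = (2.5, 4.5) - (7, 5) = (-4.5, -0.5).

Step 2 — sample covariance matrix, S[i,j] = (1/(n-1)) · Σ_k (x_{k,i} - mean_i) · (x_{k,j} - mean_j), divisor n-1 = 3:
  S[U,U] = ((0.5)·(0.5) + (-0.5)·(-0.5) + (-0.5)·(-0.5) + (0.5)·(0.5)) / 3 = 1/3 = 0.3333
  S[U,V] = ((0.5)·(1.5) + (-0.5)·(-1.5) + (-0.5)·(3.5) + (0.5)·(-3.5)) / 3 = -2/3 = -0.6667
  S[V,V] = ((1.5)·(1.5) + (-1.5)·(-1.5) + (3.5)·(3.5) + (-3.5)·(-3.5)) / 3 = 29/3 = 9.6667
  S = [[0.3333, -0.6667],
 [-0.6667, 9.6667]].

Step 3 — invert S. det(S) = 0.3333·9.6667 - (-0.6667)² = 2.7778.
  S^{-1} = (1/det) · [[d, -b], [-b, a]] = [[3.48, 0.24],
 [0.24, 0.12]].

Step 4 — quadratic form (x̄ - mu_0)^T · S^{-1} · (x̄ - mu_0):
  S^{-1} · (x̄ - mu_0) = (-15.78, -1.14),
  (x̄ - mu_0)^T · [...] = (-4.5)·(-15.78) + (-0.5)·(-1.14) = 71.58.

Step 5 — scale by n: T² = 4 · 71.58 = 286.32.

T² ≈ 286.32


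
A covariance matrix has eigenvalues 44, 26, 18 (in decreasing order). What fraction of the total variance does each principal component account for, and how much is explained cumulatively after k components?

Step 1 — total variance = trace(Sigma) = Σ λ_i = 44 + 26 + 18 = 88.

Step 2 — fraction explained by component i = λ_i / Σ λ:
  PC1: 44/88 = 0.5
  PC2: 26/88 = 0.2955
  PC3: 18/88 = 0.2045

Step 3 — cumulative fraction after k components = (λ_1 + ... + λ_k) / Σ λ:
  k = 1: 44/88 = 0.5
  k = 2: (44 + 26)/88 = 70/88 = 0.7955
  k = 3: (44 + 26 + 18)/88 = 88/88 = 1

Summary (fraction, with percent):

explained: PC1 0.5 (50%), PC2 0.2955 (29.55%), PC3 0.2045 (20.45%);  cumulative: 0.5, 0.7955, 1


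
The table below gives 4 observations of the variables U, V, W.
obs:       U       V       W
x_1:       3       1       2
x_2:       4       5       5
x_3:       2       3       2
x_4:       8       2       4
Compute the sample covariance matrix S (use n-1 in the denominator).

Step 1 — column means:
  mean(U) = (3 + 4 + 2 + 8) / 4 = 17/4 = 4.25
  mean(V) = (1 + 5 + 3 + 2) / 4 = 11/4 = 2.75
  mean(W) = (2 + 5 + 2 + 4) / 4 = 13/4 = 3.25

Step 2 — sample covariance S[i,j] = (1/(n-1)) · Σ_k (x_{k,i} - mean_i) · (x_{k,j} - mean_j), with n-1 = 3.
  S[U,U] = ((-1.25)·(-1.25) + (-0.25)·(-0.25) + (-2.25)·(-2.25) + (3.75)·(3.75)) / 3 = 20.75/3 = 6.9167
  S[U,V] = ((-1.25)·(-1.75) + (-0.25)·(2.25) + (-2.25)·(0.25) + (3.75)·(-0.75)) / 3 = -1.75/3 = -0.5833
  S[U,W] = ((-1.25)·(-1.25) + (-0.25)·(1.75) + (-2.25)·(-1.25) + (3.75)·(0.75)) / 3 = 6.75/3 = 2.25
  S[V,V] = ((-1.75)·(-1.75) + (2.25)·(2.25) + (0.25)·(0.25) + (-0.75)·(-0.75)) / 3 = 8.75/3 = 2.9167
  S[V,W] = ((-1.75)·(-1.25) + (2.25)·(1.75) + (0.25)·(-1.25) + (-0.75)·(0.75)) / 3 = 5.25/3 = 1.75
  S[W,W] = ((-1.25)·(-1.25) + (1.75)·(1.75) + (-1.25)·(-1.25) + (0.75)·(0.75)) / 3 = 6.75/3 = 2.25

S is symmetric (S[j,i] = S[i,j]). Assembling:

S = [[6.9167, -0.5833, 2.25],
 [-0.5833, 2.9167, 1.75],
 [2.25, 1.75, 2.25]]


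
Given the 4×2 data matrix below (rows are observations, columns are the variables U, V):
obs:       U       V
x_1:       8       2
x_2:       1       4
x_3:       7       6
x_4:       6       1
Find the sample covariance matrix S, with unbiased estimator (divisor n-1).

Step 1 — column means:
  mean(U) = (8 + 1 + 7 + 6) / 4 = 22/4 = 5.5
  mean(V) = (2 + 4 + 6 + 1) / 4 = 13/4 = 3.25

Step 2 — sample covariance S[i,j] = (1/(n-1)) · Σ_k (x_{k,i} - mean_i) · (x_{k,j} - mean_j), with n-1 = 3.
  S[U,U] = ((2.5)·(2.5) + (-4.5)·(-4.5) + (1.5)·(1.5) + (0.5)·(0.5)) / 3 = 29/3 = 9.6667
  S[U,V] = ((2.5)·(-1.25) + (-4.5)·(0.75) + (1.5)·(2.75) + (0.5)·(-2.25)) / 3 = -3.5/3 = -1.1667
  S[V,V] = ((-1.25)·(-1.25) + (0.75)·(0.75) + (2.75)·(2.75) + (-2.25)·(-2.25)) / 3 = 14.75/3 = 4.9167

S is symmetric (S[j,i] = S[i,j]). Assembling:

S = [[9.6667, -1.1667],
 [-1.1667, 4.9167]]


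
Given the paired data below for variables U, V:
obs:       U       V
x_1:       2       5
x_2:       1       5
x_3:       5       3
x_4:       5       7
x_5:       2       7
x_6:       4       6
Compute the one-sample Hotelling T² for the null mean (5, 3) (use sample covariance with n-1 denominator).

Step 1 — sample mean vector:
  mean(U) = (2 + 1 + 5 + 5 + 2 + 4) / 6 = 19/6 = 3.1667
  mean(V) = (5 + 5 + 3 + 7 + 7 + 6) / 6 = 33/6 = 5.5
  x̄ = (3.1667, 5.5),  deviation x̄ - mu_0 = (3.1667, 5.5) - (5, 3) = (-1.8333, 2.5).

Step 2 — sample covariance matrix, S[i,j] = (1/(n-1)) · Σ_k (x_{k,i} - mean_i) · (x_{k,j} - mean_j), divisor n-1 = 5:
  S[U,U] = ((-1.1667)·(-1.1667) + (-2.1667)·(-2.1667) + (1.8333)·(1.8333) + (1.8333)·(1.8333) + (-1.1667)·(-1.1667) + (0.8333)·(0.8333)) / 5 = 14.8333/5 = 2.9667
  S[U,V] = ((-1.1667)·(-0.5) + (-2.1667)·(-0.5) + (1.8333)·(-2.5) + (1.8333)·(1.5) + (-1.1667)·(1.5) + (0.8333)·(0.5)) / 5 = -1.5/5 = -0.3
  S[V,V] = ((-0.5)·(-0.5) + (-0.5)·(-0.5) + (-2.5)·(-2.5) + (1.5)·(1.5) + (1.5)·(1.5) + (0.5)·(0.5)) / 5 = 11.5/5 = 2.3
  S = [[2.9667, -0.3],
 [-0.3, 2.3]].

Step 3 — invert S. det(S) = 2.9667·2.3 - (-0.3)² = 6.7333.
  S^{-1} = (1/det) · [[d, -b], [-b, a]] = [[0.3416, 0.0446],
 [0.0446, 0.4406]].

Step 4 — quadratic form (x̄ - mu_0)^T · S^{-1} · (x̄ - mu_0):
  S^{-1} · (x̄ - mu_0) = (-0.5149, 1.0198),
  (x̄ - mu_0)^T · [...] = (-1.8333)·(-0.5149) + (2.5)·(1.0198) = 3.4934.

Step 5 — scale by n: T² = 6 · 3.4934 = 20.9604.

T² ≈ 20.9604


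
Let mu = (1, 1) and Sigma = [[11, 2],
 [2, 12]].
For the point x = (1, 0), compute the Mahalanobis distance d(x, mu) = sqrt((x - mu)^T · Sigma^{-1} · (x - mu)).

Step 1 — centre the observation: (x - mu) = (0, -1).

Step 2 — invert Sigma. det(Sigma) = 11·12 - (2)² = 128.
  Sigma^{-1} = (1/det) · [[d, -b], [-b, a]] = [[0.0938, -0.0156],
 [-0.0156, 0.0859]].

Step 3 — form the quadratic (x - mu)^T · Sigma^{-1} · (x - mu):
  Sigma^{-1} · (x - mu) = (0.0156, -0.0859).
  (x - mu)^T · [Sigma^{-1} · (x - mu)] = (0)·(0.0156) + (-1)·(-0.0859) = 0.0859.

Step 4 — take square root: d = √(0.0859) ≈ 0.2932.

d(x, mu) = √(0.0859) ≈ 0.2932


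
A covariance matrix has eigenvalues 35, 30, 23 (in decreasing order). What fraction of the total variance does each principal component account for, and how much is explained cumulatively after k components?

Step 1 — total variance = trace(Sigma) = Σ λ_i = 35 + 30 + 23 = 88.

Step 2 — fraction explained by component i = λ_i / Σ λ:
  PC1: 35/88 = 0.3977
  PC2: 30/88 = 0.3409
  PC3: 23/88 = 0.2614

Step 3 — cumulative fraction after k components = (λ_1 + ... + λ_k) / Σ λ:
  k = 1: 35/88 = 0.3977
  k = 2: (35 + 30)/88 = 65/88 = 0.7386
  k = 3: (35 + 30 + 23)/88 = 88/88 = 1

Summary (fraction, with percent):

explained: PC1 0.3977 (39.77%), PC2 0.3409 (34.09%), PC3 0.2614 (26.14%);  cumulative: 0.3977, 0.7386, 1


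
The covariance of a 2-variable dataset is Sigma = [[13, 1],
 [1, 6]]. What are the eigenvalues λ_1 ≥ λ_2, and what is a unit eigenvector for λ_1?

Step 1 — characteristic polynomial of 2×2 Sigma:
  det(Sigma - λI) = λ² - trace · λ + det = 0.
  trace = 13 + 6 = 19, det = 13·6 - (1)² = 77.
Step 2 — discriminant:
  Δ = trace² - 4·det = 361 - 308 = 53.
Step 3 — eigenvalues:
  λ = (trace ± √Δ)/2 = (19 ± 7.2801)/2,
  λ_1 = 13.1401,  λ_2 = 5.8599.

Step 4 — unit eigenvector for λ_1: solve (Sigma - λ_1 I)v = 0. First row:
  (13 - 13.1401)·v_x + (1)·v_y = 0, i.e. (-0.1401)·v_x + (1)·v_y = 0,
  so v ∝ (b, λ_1 - a) = (1, 0.1401) = u.
  ||u|| = √((1)² + (0.1401)²) = √(1.0196) ≈ 1.0098,
  v_1 = u/||u|| ≈ (0.9903, 0.1387) (||v_1|| = 1).

λ_1 = 13.1401,  λ_2 = 5.8599;  v_1 ≈ (0.9903, 0.1387)


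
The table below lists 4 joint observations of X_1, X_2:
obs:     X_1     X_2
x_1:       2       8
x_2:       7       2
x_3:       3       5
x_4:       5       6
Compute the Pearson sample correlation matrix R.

Step 1 — column means:
  mean(X_1) = (2 + 7 + 3 + 5) / 4 = 17/4 = 4.25
  mean(X_2) = (8 + 2 + 5 + 6) / 4 = 21/4 = 5.25

Step 2 — sample variances and covariances s[i,j] = (1/(n-1)) · Σ_k (x_{k,i} - mean_i) · (x_{k,j} - mean_j), with n-1 = 3:
  s[X_1,X_1] = ((-2.25)·(-2.25) + (2.75)·(2.75) + (-1.25)·(-1.25) + (0.75)·(0.75)) / 3 = 14.75/3 = 4.9167
  s[X_1,X_2] = ((-2.25)·(2.75) + (2.75)·(-3.25) + (-1.25)·(-0.25) + (0.75)·(0.75)) / 3 = -14.25/3 = -4.75
  s[X_2,X_2] = ((2.75)·(2.75) + (-3.25)·(-3.25) + (-0.25)·(-0.25) + (0.75)·(0.75)) / 3 = 18.75/3 = 6.25
  Sample standard deviations s_i = √(s[i,i]):
  s(X_1) = √(4.9167) = 2.2174
  s(X_2) = √(6.25) = 2.5

Step 3 — r_{ij} = s_{ij} / (s_i · s_j):
  r[X_1,X_1] = 1 (diagonal).
  r[X_1,X_2] = -4.75 / (2.2174 · 2.5) = -4.75 / 5.5434 = -0.8569
  r[X_2,X_2] = 1 (diagonal).

R is symmetric with unit diagonal. Assembling:

R = [[1, -0.8569],
 [-0.8569, 1]]


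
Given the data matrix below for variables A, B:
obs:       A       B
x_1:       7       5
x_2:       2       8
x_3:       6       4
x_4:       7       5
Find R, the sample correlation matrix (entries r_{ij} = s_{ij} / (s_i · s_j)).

Step 1 — column means:
  mean(A) = (7 + 2 + 6 + 7) / 4 = 22/4 = 5.5
  mean(B) = (5 + 8 + 4 + 5) / 4 = 22/4 = 5.5

Step 2 — sample variances and covariances s[i,j] = (1/(n-1)) · Σ_k (x_{k,i} - mean_i) · (x_{k,j} - mean_j), with n-1 = 3:
  s[A,A] = ((1.5)·(1.5) + (-3.5)·(-3.5) + (0.5)·(0.5) + (1.5)·(1.5)) / 3 = 17/3 = 5.6667
  s[A,B] = ((1.5)·(-0.5) + (-3.5)·(2.5) + (0.5)·(-1.5) + (1.5)·(-0.5)) / 3 = -11/3 = -3.6667
  s[B,B] = ((-0.5)·(-0.5) + (2.5)·(2.5) + (-1.5)·(-1.5) + (-0.5)·(-0.5)) / 3 = 9/3 = 3
  Sample standard deviations s_i = √(s[i,i]):
  s(A) = √(5.6667) = 2.3805
  s(B) = √(3) = 1.7321

Step 3 — r_{ij} = s_{ij} / (s_i · s_j):
  r[A,A] = 1 (diagonal).
  r[A,B] = -3.6667 / (2.3805 · 1.7321) = -3.6667 / 4.1231 = -0.8893
  r[B,B] = 1 (diagonal).

R is symmetric with unit diagonal. Assembling:

R = [[1, -0.8893],
 [-0.8893, 1]]


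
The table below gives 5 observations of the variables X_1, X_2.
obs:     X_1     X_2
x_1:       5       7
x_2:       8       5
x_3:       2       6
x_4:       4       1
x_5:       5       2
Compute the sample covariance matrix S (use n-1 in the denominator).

Step 1 — column means:
  mean(X_1) = (5 + 8 + 2 + 4 + 5) / 5 = 24/5 = 4.8
  mean(X_2) = (7 + 5 + 6 + 1 + 2) / 5 = 21/5 = 4.2

Step 2 — sample covariance S[i,j] = (1/(n-1)) · Σ_k (x_{k,i} - mean_i) · (x_{k,j} - mean_j), with n-1 = 4.
  S[X_1,X_1] = ((0.2)·(0.2) + (3.2)·(3.2) + (-2.8)·(-2.8) + (-0.8)·(-0.8) + (0.2)·(0.2)) / 4 = 18.8/4 = 4.7
  S[X_1,X_2] = ((0.2)·(2.8) + (3.2)·(0.8) + (-2.8)·(1.8) + (-0.8)·(-3.2) + (0.2)·(-2.2)) / 4 = 0.2/4 = 0.05
  S[X_2,X_2] = ((2.8)·(2.8) + (0.8)·(0.8) + (1.8)·(1.8) + (-3.2)·(-3.2) + (-2.2)·(-2.2)) / 4 = 26.8/4 = 6.7

S is symmetric (S[j,i] = S[i,j]). Assembling:

S = [[4.7, 0.05],
 [0.05, 6.7]]


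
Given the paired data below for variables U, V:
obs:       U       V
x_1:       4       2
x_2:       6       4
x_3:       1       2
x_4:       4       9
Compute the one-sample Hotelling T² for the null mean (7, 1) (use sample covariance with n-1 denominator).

Step 1 — sample mean vector:
  mean(U) = (4 + 6 + 1 + 4) / 4 = 15/4 = 3.75
  mean(V) = (2 + 4 + 2 + 9) / 4 = 17/4 = 4.25
  x̄ = (3.75, 4.25),  deviation x̄ - mu_0 = (3.75, 4.25) - (7, 1) = (-3.25, 3.25).

Step 2 — sample covariance matrix, S[i,j] = (1/(n-1)) · Σ_k (x_{k,i} - mean_i) · (x_{k,j} - mean_j), divisor n-1 = 3:
  S[U,U] = ((0.25)·(0.25) + (2.25)·(2.25) + (-2.75)·(-2.75) + (0.25)·(0.25)) / 3 = 12.75/3 = 4.25
  S[U,V] = ((0.25)·(-2.25) + (2.25)·(-0.25) + (-2.75)·(-2.25) + (0.25)·(4.75)) / 3 = 6.25/3 = 2.0833
  S[V,V] = ((-2.25)·(-2.25) + (-0.25)·(-0.25) + (-2.25)·(-2.25) + (4.75)·(4.75)) / 3 = 32.75/3 = 10.9167
  S = [[4.25, 2.0833],
 [2.0833, 10.9167]].

Step 3 — invert S. det(S) = 4.25·10.9167 - (2.0833)² = 42.0556.
  S^{-1} = (1/det) · [[d, -b], [-b, a]] = [[0.2596, -0.0495],
 [-0.0495, 0.1011]].

Step 4 — quadratic form (x̄ - mu_0)^T · S^{-1} · (x̄ - mu_0):
  S^{-1} · (x̄ - mu_0) = (-1.0046, 0.4894),
  (x̄ - mu_0)^T · [...] = (-3.25)·(-1.0046) + (3.25)·(0.4894) = 4.8557.

Step 5 — scale by n: T² = 4 · 4.8557 = 19.4227.

T² ≈ 19.4227


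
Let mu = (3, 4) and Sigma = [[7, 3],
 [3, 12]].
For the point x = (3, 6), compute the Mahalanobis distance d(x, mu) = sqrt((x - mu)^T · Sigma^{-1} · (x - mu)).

Step 1 — centre the observation: (x - mu) = (0, 2).

Step 2 — invert Sigma. det(Sigma) = 7·12 - (3)² = 75.
  Sigma^{-1} = (1/det) · [[d, -b], [-b, a]] = [[0.16, -0.04],
 [-0.04, 0.0933]].

Step 3 — form the quadratic (x - mu)^T · Sigma^{-1} · (x - mu):
  Sigma^{-1} · (x - mu) = (-0.08, 0.1867).
  (x - mu)^T · [Sigma^{-1} · (x - mu)] = (0)·(-0.08) + (2)·(0.1867) = 0.3733.

Step 4 — take square root: d = √(0.3733) ≈ 0.611.

d(x, mu) = √(0.3733) ≈ 0.611


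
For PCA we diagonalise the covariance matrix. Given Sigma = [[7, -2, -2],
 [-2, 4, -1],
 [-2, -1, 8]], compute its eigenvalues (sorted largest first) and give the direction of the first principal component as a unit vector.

Step 1 — characteristic polynomial p(λ) = det(λI - Sigma) = λ³ - tr·λ² + c_1·λ - det, where tr = trace, c_1 = sum of the principal 2×2 minors, det = det(Sigma):
  tr = 7 + 4 + 8 = 19,
  c_1 = (7·4 - (-2)²) + (7·8 - (-2)²) + (4·8 - (-1)²) = 24 + 52 + 31 = 107,
  det = 7·(4·8 - (-1)²) - (-2)·((-2)·8 - (-1)·(-2)) + (-2)·((-2)·(-1) - 4·(-2)) = 7·(31) - (-2)·(-18) + (-2)·(10) = 161.
  So p(λ) = λ³ - 19λ² + 107λ - 161.
Step 2 — look for an integer root (rational root theorem: any rational root is an integer divisor of 161). Testing λ = 7:
  p(7) = 343 - 931 + 749 - 161 = 0  ✓
  Dividing out (λ - 7): p(λ) = (λ - 7)(λ² - 12λ + 23).
Step 3 — remaining eigenvalues from the quadratic λ² - 12λ + 23 = 0:
  Δ = 12² - 4·23 = 144 - 92 = 52,  λ = (12 ± √52)/2 = (12 ± 7.2111)/2 ≈ 9.6056 or 2.3944.
  Sorted: λ_1 = 9.6056,  λ_2 = 7,  λ_3 = 2.3944  (check: sum = 19 = tr ✓).

Step 4 — unit eigenvector for λ_1 ≈ 9.6056: v spans the null space of (Sigma - λ_1 I), whose rows are
  r_1 = (-2.6056, -2, -2),  r_2 = (-2, -5.6056, -1),  r_3 = (-2, -1, -1.6056).
  v is orthogonal to every row, so take v ∝ r_1 × r_2 = ((-2)·(-1) - (-2)·(-5.6056), (-2)·(-2) - (-2.6056)·(-1), (-2.6056)·(-5.6056) - (-2)·(-2)) ≈ (-9.2111, 1.3944, 10.6056).
  Rescale (multiply by -1 so the first nonzero entry is positive): u = (9.2111, -1.3944, -10.6056).
  ||u|| = √((9.2111)² + (-1.3944)² + (-10.6056)²) = √(199.2666) ≈ 14.1162,  v_1 = u/||u|| ≈ (0.6525, -0.0988, -0.7513) (||v_1|| = 1).

λ_1 = 9.6056,  λ_2 = 7,  λ_3 = 2.3944;  v_1 ≈ (0.6525, -0.0988, -0.7513)


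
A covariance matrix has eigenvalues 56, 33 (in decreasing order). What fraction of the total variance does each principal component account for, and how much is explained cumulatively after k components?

Step 1 — total variance = trace(Sigma) = Σ λ_i = 56 + 33 = 89.

Step 2 — fraction explained by component i = λ_i / Σ λ:
  PC1: 56/89 = 0.6292
  PC2: 33/89 = 0.3708

Step 3 — cumulative fraction after k components = (λ_1 + ... + λ_k) / Σ λ:
  k = 1: 56/89 = 0.6292
  k = 2: (56 + 33)/89 = 89/89 = 1

Summary (fraction, with percent):

explained: PC1 0.6292 (62.92%), PC2 0.3708 (37.08%);  cumulative: 0.6292, 1


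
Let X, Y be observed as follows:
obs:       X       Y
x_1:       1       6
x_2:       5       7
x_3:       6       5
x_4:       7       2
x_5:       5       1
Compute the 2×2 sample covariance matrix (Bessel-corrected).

Step 1 — column means:
  mean(X) = (1 + 5 + 6 + 7 + 5) / 5 = 24/5 = 4.8
  mean(Y) = (6 + 7 + 5 + 2 + 1) / 5 = 21/5 = 4.2

Step 2 — sample covariance S[i,j] = (1/(n-1)) · Σ_k (x_{k,i} - mean_i) · (x_{k,j} - mean_j), with n-1 = 4.
  S[X,X] = ((-3.8)·(-3.8) + (0.2)·(0.2) + (1.2)·(1.2) + (2.2)·(2.2) + (0.2)·(0.2)) / 4 = 20.8/4 = 5.2
  S[X,Y] = ((-3.8)·(1.8) + (0.2)·(2.8) + (1.2)·(0.8) + (2.2)·(-2.2) + (0.2)·(-3.2)) / 4 = -10.8/4 = -2.7
  S[Y,Y] = ((1.8)·(1.8) + (2.8)·(2.8) + (0.8)·(0.8) + (-2.2)·(-2.2) + (-3.2)·(-3.2)) / 4 = 26.8/4 = 6.7

S is symmetric (S[j,i] = S[i,j]). Assembling:

S = [[5.2, -2.7],
 [-2.7, 6.7]]


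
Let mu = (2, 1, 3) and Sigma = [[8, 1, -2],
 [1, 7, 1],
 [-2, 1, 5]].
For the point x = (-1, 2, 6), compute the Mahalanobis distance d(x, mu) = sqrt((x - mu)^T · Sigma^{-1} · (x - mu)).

Step 1 — centre the observation: (x - mu) = (-3, 1, 3).

Step 2 — invert Sigma (cofactor / det for 3×3, or solve directly):
  Sigma^{-1} = [[0.1447, -0.0298, 0.0638],
 [-0.0298, 0.1532, -0.0426],
 [0.0638, -0.0426, 0.234]].

Step 3 — form the quadratic (x - mu)^T · Sigma^{-1} · (x - mu):
  Sigma^{-1} · (x - mu) = (-0.2723, 0.1149, 0.4681).
  (x - mu)^T · [Sigma^{-1} · (x - mu)] = (-3)·(-0.2723) + (1)·(0.1149) + (3)·(0.4681) = 2.3362.

Step 4 — take square root: d = √(2.3362) ≈ 1.5285.

d(x, mu) = √(2.3362) ≈ 1.5285


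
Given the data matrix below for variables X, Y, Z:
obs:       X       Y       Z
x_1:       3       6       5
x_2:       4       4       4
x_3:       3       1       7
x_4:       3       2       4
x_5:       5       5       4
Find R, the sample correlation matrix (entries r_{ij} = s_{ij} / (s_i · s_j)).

Step 1 — column means:
  mean(X) = (3 + 4 + 3 + 3 + 5) / 5 = 18/5 = 3.6
  mean(Y) = (6 + 4 + 1 + 2 + 5) / 5 = 18/5 = 3.6
  mean(Z) = (5 + 4 + 7 + 4 + 4) / 5 = 24/5 = 4.8

Step 2 — sample variances and covariances s[i,j] = (1/(n-1)) · Σ_k (x_{k,i} - mean_i) · (x_{k,j} - mean_j), with n-1 = 4:
  s[X,X] = ((-0.6)·(-0.6) + (0.4)·(0.4) + (-0.6)·(-0.6) + (-0.6)·(-0.6) + (1.4)·(1.4)) / 4 = 3.2/4 = 0.8
  s[X,Y] = ((-0.6)·(2.4) + (0.4)·(0.4) + (-0.6)·(-2.6) + (-0.6)·(-1.6) + (1.4)·(1.4)) / 4 = 3.2/4 = 0.8
  s[X,Z] = ((-0.6)·(0.2) + (0.4)·(-0.8) + (-0.6)·(2.2) + (-0.6)·(-0.8) + (1.4)·(-0.8)) / 4 = -2.4/4 = -0.6
  s[Y,Y] = ((2.4)·(2.4) + (0.4)·(0.4) + (-2.6)·(-2.6) + (-1.6)·(-1.6) + (1.4)·(1.4)) / 4 = 17.2/4 = 4.3
  s[Y,Z] = ((2.4)·(0.2) + (0.4)·(-0.8) + (-2.6)·(2.2) + (-1.6)·(-0.8) + (1.4)·(-0.8)) / 4 = -5.4/4 = -1.35
  s[Z,Z] = ((0.2)·(0.2) + (-0.8)·(-0.8) + (2.2)·(2.2) + (-0.8)·(-0.8) + (-0.8)·(-0.8)) / 4 = 6.8/4 = 1.7
  Sample standard deviations s_i = √(s[i,i]):
  s(X) = √(0.8) = 0.8944
  s(Y) = √(4.3) = 2.0736
  s(Z) = √(1.7) = 1.3038

Step 3 — r_{ij} = s_{ij} / (s_i · s_j):
  r[X,X] = 1 (diagonal).
  r[X,Y] = 0.8 / (0.8944 · 2.0736) = 0.8 / 1.8547 = 0.4313
  r[X,Z] = -0.6 / (0.8944 · 1.3038) = -0.6 / 1.1662 = -0.5145
  r[Y,Y] = 1 (diagonal).
  r[Y,Z] = -1.35 / (2.0736 · 1.3038) = -1.35 / 2.7037 = -0.4993
  r[Z,Z] = 1 (diagonal).

R is symmetric with unit diagonal. Assembling:

R = [[1, 0.4313, -0.5145],
 [0.4313, 1, -0.4993],
 [-0.5145, -0.4993, 1]]


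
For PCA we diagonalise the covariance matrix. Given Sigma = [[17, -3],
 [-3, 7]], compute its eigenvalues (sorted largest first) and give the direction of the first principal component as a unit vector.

Step 1 — characteristic polynomial of 2×2 Sigma:
  det(Sigma - λI) = λ² - trace · λ + det = 0.
  trace = 17 + 7 = 24, det = 17·7 - (-3)² = 110.
Step 2 — discriminant:
  Δ = trace² - 4·det = 576 - 440 = 136.
Step 3 — eigenvalues:
  λ = (trace ± √Δ)/2 = (24 ± 11.6619)/2,
  λ_1 = 17.831,  λ_2 = 6.169.

Step 4 — unit eigenvector for λ_1: solve (Sigma - λ_1 I)v = 0. First row:
  (17 - 17.831)·v_x + (-3)·v_y = 0, i.e. (-0.831)·v_x + (-3)·v_y = 0,
  so v ∝ (b, λ_1 - a) = (-3, 0.831); multiply by -1 so the first entry is positive: u = (3, -0.831).
  ||u|| = √((3)² + (-0.831)²) = √(9.6905) ≈ 3.113,
  v_1 = u/||u|| ≈ (0.9637, -0.2669) (||v_1|| = 1).

λ_1 = 17.831,  λ_2 = 6.169;  v_1 ≈ (0.9637, -0.2669)


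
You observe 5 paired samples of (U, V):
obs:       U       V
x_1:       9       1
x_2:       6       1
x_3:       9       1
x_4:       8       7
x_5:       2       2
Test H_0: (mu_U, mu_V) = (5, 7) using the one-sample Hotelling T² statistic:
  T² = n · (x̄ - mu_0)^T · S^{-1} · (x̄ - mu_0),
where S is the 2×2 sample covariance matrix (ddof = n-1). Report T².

Step 1 — sample mean vector:
  mean(U) = (9 + 6 + 9 + 8 + 2) / 5 = 34/5 = 6.8
  mean(V) = (1 + 1 + 1 + 7 + 2) / 5 = 12/5 = 2.4
  x̄ = (6.8, 2.4),  deviation x̄ - mu_0 = (6.8, 2.4) - (5, 7) = (1.8, -4.6).

Step 2 — sample covariance matrix, S[i,j] = (1/(n-1)) · Σ_k (x_{k,i} - mean_i) · (x_{k,j} - mean_j), divisor n-1 = 4:
  S[U,U] = ((2.2)·(2.2) + (-0.8)·(-0.8) + (2.2)·(2.2) + (1.2)·(1.2) + (-4.8)·(-4.8)) / 4 = 34.8/4 = 8.7
  S[U,V] = ((2.2)·(-1.4) + (-0.8)·(-1.4) + (2.2)·(-1.4) + (1.2)·(4.6) + (-4.8)·(-0.4)) / 4 = 2.4/4 = 0.6
  S[V,V] = ((-1.4)·(-1.4) + (-1.4)·(-1.4) + (-1.4)·(-1.4) + (4.6)·(4.6) + (-0.4)·(-0.4)) / 4 = 27.2/4 = 6.8
  S = [[8.7, 0.6],
 [0.6, 6.8]].

Step 3 — invert S. det(S) = 8.7·6.8 - (0.6)² = 58.8.
  S^{-1} = (1/det) · [[d, -b], [-b, a]] = [[0.1156, -0.0102],
 [-0.0102, 0.148]].

Step 4 — quadratic form (x̄ - mu_0)^T · S^{-1} · (x̄ - mu_0):
  S^{-1} · (x̄ - mu_0) = (0.2551, -0.699),
  (x̄ - mu_0)^T · [...] = (1.8)·(0.2551) + (-4.6)·(-0.699) = 3.6745.

Step 5 — scale by n: T² = 5 · 3.6745 = 18.3724.

T² ≈ 18.3724


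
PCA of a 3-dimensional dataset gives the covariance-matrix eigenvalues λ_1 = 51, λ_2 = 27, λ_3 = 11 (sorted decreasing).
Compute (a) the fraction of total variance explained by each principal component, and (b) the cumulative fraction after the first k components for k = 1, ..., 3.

Step 1 — total variance = trace(Sigma) = Σ λ_i = 51 + 27 + 11 = 89.

Step 2 — fraction explained by component i = λ_i / Σ λ:
  PC1: 51/89 = 0.573
  PC2: 27/89 = 0.3034
  PC3: 11/89 = 0.1236

Step 3 — cumulative fraction after k components = (λ_1 + ... + λ_k) / Σ λ:
  k = 1: 51/89 = 0.573
  k = 2: (51 + 27)/89 = 78/89 = 0.8764
  k = 3: (51 + 27 + 11)/89 = 89/89 = 1

Summary (fraction, with percent):

explained: PC1 0.573 (57.3%), PC2 0.3034 (30.34%), PC3 0.1236 (12.36%);  cumulative: 0.573, 0.8764, 1


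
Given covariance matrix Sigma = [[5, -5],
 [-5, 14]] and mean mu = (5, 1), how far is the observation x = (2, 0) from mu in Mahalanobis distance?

Step 1 — centre the observation: (x - mu) = (-3, -1).

Step 2 — invert Sigma. det(Sigma) = 5·14 - (-5)² = 45.
  Sigma^{-1} = (1/det) · [[d, -b], [-b, a]] = [[0.3111, 0.1111],
 [0.1111, 0.1111]].

Step 3 — form the quadratic (x - mu)^T · Sigma^{-1} · (x - mu):
  Sigma^{-1} · (x - mu) = (-1.0444, -0.4444).
  (x - mu)^T · [Sigma^{-1} · (x - mu)] = (-3)·(-1.0444) + (-1)·(-0.4444) = 3.5778.

Step 4 — take square root: d = √(3.5778) ≈ 1.8915.

d(x, mu) = √(3.5778) ≈ 1.8915


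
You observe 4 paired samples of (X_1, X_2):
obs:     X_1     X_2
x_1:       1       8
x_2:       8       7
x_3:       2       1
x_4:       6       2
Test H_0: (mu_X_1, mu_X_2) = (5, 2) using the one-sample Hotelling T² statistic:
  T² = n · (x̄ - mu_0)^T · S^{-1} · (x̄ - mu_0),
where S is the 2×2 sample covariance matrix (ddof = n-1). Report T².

Step 1 — sample mean vector:
  mean(X_1) = (1 + 8 + 2 + 6) / 4 = 17/4 = 4.25
  mean(X_2) = (8 + 7 + 1 + 2) / 4 = 18/4 = 4.5
  x̄ = (4.25, 4.5),  deviation x̄ - mu_0 = (4.25, 4.5) - (5, 2) = (-0.75, 2.5).

Step 2 — sample covariance matrix, S[i,j] = (1/(n-1)) · Σ_k (x_{k,i} - mean_i) · (x_{k,j} - mean_j), divisor n-1 = 3:
  S[X_1,X_1] = ((-3.25)·(-3.25) + (3.75)·(3.75) + (-2.25)·(-2.25) + (1.75)·(1.75)) / 3 = 32.75/3 = 10.9167
  S[X_1,X_2] = ((-3.25)·(3.5) + (3.75)·(2.5) + (-2.25)·(-3.5) + (1.75)·(-2.5)) / 3 = 1.5/3 = 0.5
  S[X_2,X_2] = ((3.5)·(3.5) + (2.5)·(2.5) + (-3.5)·(-3.5) + (-2.5)·(-2.5)) / 3 = 37/3 = 12.3333
  S = [[10.9167, 0.5],
 [0.5, 12.3333]].

Step 3 — invert S. det(S) = 10.9167·12.3333 - (0.5)² = 134.3889.
  S^{-1} = (1/det) · [[d, -b], [-b, a]] = [[0.0918, -0.0037],
 [-0.0037, 0.0812]].

Step 4 — quadratic form (x̄ - mu_0)^T · S^{-1} · (x̄ - mu_0):
  S^{-1} · (x̄ - mu_0) = (-0.0781, 0.2059),
  (x̄ - mu_0)^T · [...] = (-0.75)·(-0.0781) + (2.5)·(0.2059) = 0.5733.

Step 5 — scale by n: T² = 4 · 0.5733 = 2.2931.

T² ≈ 2.2931


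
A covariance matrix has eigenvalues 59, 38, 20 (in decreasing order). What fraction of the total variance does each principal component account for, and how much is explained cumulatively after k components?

Step 1 — total variance = trace(Sigma) = Σ λ_i = 59 + 38 + 20 = 117.

Step 2 — fraction explained by component i = λ_i / Σ λ:
  PC1: 59/117 = 0.5043
  PC2: 38/117 = 0.3248
  PC3: 20/117 = 0.1709

Step 3 — cumulative fraction after k components = (λ_1 + ... + λ_k) / Σ λ:
  k = 1: 59/117 = 0.5043
  k = 2: (59 + 38)/117 = 97/117 = 0.8291
  k = 3: (59 + 38 + 20)/117 = 117/117 = 1

Summary (fraction, with percent):

explained: PC1 0.5043 (50.43%), PC2 0.3248 (32.48%), PC3 0.1709 (17.09%);  cumulative: 0.5043, 0.8291, 1


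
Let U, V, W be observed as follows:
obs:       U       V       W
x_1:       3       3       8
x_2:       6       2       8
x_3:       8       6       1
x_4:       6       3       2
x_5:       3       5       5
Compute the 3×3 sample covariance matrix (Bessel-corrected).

Step 1 — column means:
  mean(U) = (3 + 6 + 8 + 6 + 3) / 5 = 26/5 = 5.2
  mean(V) = (3 + 2 + 6 + 3 + 5) / 5 = 19/5 = 3.8
  mean(W) = (8 + 8 + 1 + 2 + 5) / 5 = 24/5 = 4.8

Step 2 — sample covariance S[i,j] = (1/(n-1)) · Σ_k (x_{k,i} - mean_i) · (x_{k,j} - mean_j), with n-1 = 4.
  S[U,U] = ((-2.2)·(-2.2) + (0.8)·(0.8) + (2.8)·(2.8) + (0.8)·(0.8) + (-2.2)·(-2.2)) / 4 = 18.8/4 = 4.7
  S[U,V] = ((-2.2)·(-0.8) + (0.8)·(-1.8) + (2.8)·(2.2) + (0.8)·(-0.8) + (-2.2)·(1.2)) / 4 = 3.2/4 = 0.8
  S[U,W] = ((-2.2)·(3.2) + (0.8)·(3.2) + (2.8)·(-3.8) + (0.8)·(-2.8) + (-2.2)·(0.2)) / 4 = -17.8/4 = -4.45
  S[V,V] = ((-0.8)·(-0.8) + (-1.8)·(-1.8) + (2.2)·(2.2) + (-0.8)·(-0.8) + (1.2)·(1.2)) / 4 = 10.8/4 = 2.7
  S[V,W] = ((-0.8)·(3.2) + (-1.8)·(3.2) + (2.2)·(-3.8) + (-0.8)·(-2.8) + (1.2)·(0.2)) / 4 = -14.2/4 = -3.55
  S[W,W] = ((3.2)·(3.2) + (3.2)·(3.2) + (-3.8)·(-3.8) + (-2.8)·(-2.8) + (0.2)·(0.2)) / 4 = 42.8/4 = 10.7

S is symmetric (S[j,i] = S[i,j]). Assembling:

S = [[4.7, 0.8, -4.45],
 [0.8, 2.7, -3.55],
 [-4.45, -3.55, 10.7]]


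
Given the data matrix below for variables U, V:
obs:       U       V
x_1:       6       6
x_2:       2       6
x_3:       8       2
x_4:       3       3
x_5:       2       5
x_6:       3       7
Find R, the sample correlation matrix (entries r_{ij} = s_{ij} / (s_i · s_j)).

Step 1 — column means:
  mean(U) = (6 + 2 + 8 + 3 + 2 + 3) / 6 = 24/6 = 4
  mean(V) = (6 + 6 + 2 + 3 + 5 + 7) / 6 = 29/6 = 4.8333

Step 2 — sample variances and covariances s[i,j] = (1/(n-1)) · Σ_k (x_{k,i} - mean_i) · (x_{k,j} - mean_j), with n-1 = 5:
  s[U,U] = ((2)·(2) + (-2)·(-2) + (4)·(4) + (-1)·(-1) + (-2)·(-2) + (-1)·(-1)) / 5 = 30/5 = 6
  s[U,V] = ((2)·(1.1667) + (-2)·(1.1667) + (4)·(-2.8333) + (-1)·(-1.8333) + (-2)·(0.1667) + (-1)·(2.1667)) / 5 = -12/5 = -2.4
  s[V,V] = ((1.1667)·(1.1667) + (1.1667)·(1.1667) + (-2.8333)·(-2.8333) + (-1.8333)·(-1.8333) + (0.1667)·(0.1667) + (2.1667)·(2.1667)) / 5 = 18.8333/5 = 3.7667
  Sample standard deviations s_i = √(s[i,i]):
  s(U) = √(6) = 2.4495
  s(V) = √(3.7667) = 1.9408

Step 3 — r_{ij} = s_{ij} / (s_i · s_j):
  r[U,U] = 1 (diagonal).
  r[U,V] = -2.4 / (2.4495 · 1.9408) = -2.4 / 4.7539 = -0.5048
  r[V,V] = 1 (diagonal).

R is symmetric with unit diagonal. Assembling:

R = [[1, -0.5048],
 [-0.5048, 1]]


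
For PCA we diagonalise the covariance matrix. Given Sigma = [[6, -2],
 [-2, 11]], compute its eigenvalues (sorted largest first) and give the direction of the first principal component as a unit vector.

Step 1 — characteristic polynomial of 2×2 Sigma:
  det(Sigma - λI) = λ² - trace · λ + det = 0.
  trace = 6 + 11 = 17, det = 6·11 - (-2)² = 62.
Step 2 — discriminant:
  Δ = trace² - 4·det = 289 - 248 = 41.
Step 3 — eigenvalues:
  λ = (trace ± √Δ)/2 = (17 ± 6.4031)/2,
  λ_1 = 11.7016,  λ_2 = 5.2984.

Step 4 — unit eigenvector for λ_1: solve (Sigma - λ_1 I)v = 0. First row:
  (6 - 11.7016)·v_x + (-2)·v_y = 0, i.e. (-5.7016)·v_x + (-2)·v_y = 0,
  so v ∝ (b, λ_1 - a) = (-2, 5.7016); multiply by -1 so the first entry is positive: u = (2, -5.7016).
  ||u|| = √((2)² + (-5.7016)²) = √(36.5078) ≈ 6.0422,
  v_1 = u/||u|| ≈ (0.331, -0.9436) (||v_1|| = 1).

λ_1 = 11.7016,  λ_2 = 5.2984;  v_1 ≈ (0.331, -0.9436)


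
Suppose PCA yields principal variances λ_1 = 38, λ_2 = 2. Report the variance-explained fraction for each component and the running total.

Step 1 — total variance = trace(Sigma) = Σ λ_i = 38 + 2 = 40.

Step 2 — fraction explained by component i = λ_i / Σ λ:
  PC1: 38/40 = 0.95
  PC2: 2/40 = 0.05

Step 3 — cumulative fraction after k components = (λ_1 + ... + λ_k) / Σ λ:
  k = 1: 38/40 = 0.95
  k = 2: (38 + 2)/40 = 40/40 = 1

Summary (fraction, with percent):

explained: PC1 0.95 (95%), PC2 0.05 (5%);  cumulative: 0.95, 1


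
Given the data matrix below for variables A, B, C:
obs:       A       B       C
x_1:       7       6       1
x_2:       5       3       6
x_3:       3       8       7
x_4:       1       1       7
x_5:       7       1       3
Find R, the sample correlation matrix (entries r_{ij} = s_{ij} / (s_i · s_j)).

Step 1 — column means:
  mean(A) = (7 + 5 + 3 + 1 + 7) / 5 = 23/5 = 4.6
  mean(B) = (6 + 3 + 8 + 1 + 1) / 5 = 19/5 = 3.8
  mean(C) = (1 + 6 + 7 + 7 + 3) / 5 = 24/5 = 4.8

Step 2 — sample variances and covariances s[i,j] = (1/(n-1)) · Σ_k (x_{k,i} - mean_i) · (x_{k,j} - mean_j), with n-1 = 4:
  s[A,A] = ((2.4)·(2.4) + (0.4)·(0.4) + (-1.6)·(-1.6) + (-3.6)·(-3.6) + (2.4)·(2.4)) / 4 = 27.2/4 = 6.8
  s[A,B] = ((2.4)·(2.2) + (0.4)·(-0.8) + (-1.6)·(4.2) + (-3.6)·(-2.8) + (2.4)·(-2.8)) / 4 = 1.6/4 = 0.4
  s[A,C] = ((2.4)·(-3.8) + (0.4)·(1.2) + (-1.6)·(2.2) + (-3.6)·(2.2) + (2.4)·(-1.8)) / 4 = -24.4/4 = -6.1
  s[B,B] = ((2.2)·(2.2) + (-0.8)·(-0.8) + (4.2)·(4.2) + (-2.8)·(-2.8) + (-2.8)·(-2.8)) / 4 = 38.8/4 = 9.7
  s[B,C] = ((2.2)·(-3.8) + (-0.8)·(1.2) + (4.2)·(2.2) + (-2.8)·(2.2) + (-2.8)·(-1.8)) / 4 = -1.2/4 = -0.3
  s[C,C] = ((-3.8)·(-3.8) + (1.2)·(1.2) + (2.2)·(2.2) + (2.2)·(2.2) + (-1.8)·(-1.8)) / 4 = 28.8/4 = 7.2
  Sample standard deviations s_i = √(s[i,i]):
  s(A) = √(6.8) = 2.6077
  s(B) = √(9.7) = 3.1145
  s(C) = √(7.2) = 2.6833

Step 3 — r_{ij} = s_{ij} / (s_i · s_j):
  r[A,A] = 1 (diagonal).
  r[A,B] = 0.4 / (2.6077 · 3.1145) = 0.4 / 8.1216 = 0.0493
  r[A,C] = -6.1 / (2.6077 · 2.6833) = -6.1 / 6.9971 = -0.8718
  r[B,B] = 1 (diagonal).
  r[B,C] = -0.3 / (3.1145 · 2.6833) = -0.3 / 8.357 = -0.0359
  r[C,C] = 1 (diagonal).

R is symmetric with unit diagonal. Assembling:

R = [[1, 0.0493, -0.8718],
 [0.0493, 1, -0.0359],
 [-0.8718, -0.0359, 1]]


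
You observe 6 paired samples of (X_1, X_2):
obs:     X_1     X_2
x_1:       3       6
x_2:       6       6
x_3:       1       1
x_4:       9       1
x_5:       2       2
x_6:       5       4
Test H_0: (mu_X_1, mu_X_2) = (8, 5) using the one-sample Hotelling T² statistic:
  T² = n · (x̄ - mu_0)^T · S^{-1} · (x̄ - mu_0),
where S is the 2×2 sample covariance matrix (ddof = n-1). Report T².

Step 1 — sample mean vector:
  mean(X_1) = (3 + 6 + 1 + 9 + 2 + 5) / 6 = 26/6 = 4.3333
  mean(X_2) = (6 + 6 + 1 + 1 + 2 + 4) / 6 = 20/6 = 3.3333
  x̄ = (4.3333, 3.3333),  deviation x̄ - mu_0 = (4.3333, 3.3333) - (8, 5) = (-3.6667, -1.6667).

Step 2 — sample covariance matrix, S[i,j] = (1/(n-1)) · Σ_k (x_{k,i} - mean_i) · (x_{k,j} - mean_j), divisor n-1 = 5:
  S[X_1,X_1] = ((-1.3333)·(-1.3333) + (1.6667)·(1.6667) + (-3.3333)·(-3.3333) + (4.6667)·(4.6667) + (-2.3333)·(-2.3333) + (0.6667)·(0.6667)) / 5 = 43.3333/5 = 8.6667
  S[X_1,X_2] = ((-1.3333)·(2.6667) + (1.6667)·(2.6667) + (-3.3333)·(-2.3333) + (4.6667)·(-2.3333) + (-2.3333)·(-1.3333) + (0.6667)·(0.6667)) / 5 = 1.3333/5 = 0.2667
  S[X_2,X_2] = ((2.6667)·(2.6667) + (2.6667)·(2.6667) + (-2.3333)·(-2.3333) + (-2.3333)·(-2.3333) + (-1.3333)·(-1.3333) + (0.6667)·(0.6667)) / 5 = 27.3333/5 = 5.4667
  S = [[8.6667, 0.2667],
 [0.2667, 5.4667]].

Step 3 — invert S. det(S) = 8.6667·5.4667 - (0.2667)² = 47.3067.
  S^{-1} = (1/det) · [[d, -b], [-b, a]] = [[0.1156, -0.0056],
 [-0.0056, 0.1832]].

Step 4 — quadratic form (x̄ - mu_0)^T · S^{-1} · (x̄ - mu_0):
  S^{-1} · (x̄ - mu_0) = (-0.4143, -0.2847),
  (x̄ - mu_0)^T · [...] = (-3.6667)·(-0.4143) + (-1.6667)·(-0.2847) = 1.9936.

Step 5 — scale by n: T² = 6 · 1.9936 = 11.9617.

T² ≈ 11.9617


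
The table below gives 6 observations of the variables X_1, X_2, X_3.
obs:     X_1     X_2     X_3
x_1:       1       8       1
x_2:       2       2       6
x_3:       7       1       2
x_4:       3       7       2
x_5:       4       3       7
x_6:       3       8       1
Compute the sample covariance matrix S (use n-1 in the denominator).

Step 1 — column means:
  mean(X_1) = (1 + 2 + 7 + 3 + 4 + 3) / 6 = 20/6 = 3.3333
  mean(X_2) = (8 + 2 + 1 + 7 + 3 + 8) / 6 = 29/6 = 4.8333
  mean(X_3) = (1 + 6 + 2 + 2 + 7 + 1) / 6 = 19/6 = 3.1667

Step 2 — sample covariance S[i,j] = (1/(n-1)) · Σ_k (x_{k,i} - mean_i) · (x_{k,j} - mean_j), with n-1 = 5.
  S[X_1,X_1] = ((-2.3333)·(-2.3333) + (-1.3333)·(-1.3333) + (3.6667)·(3.6667) + (-0.3333)·(-0.3333) + (0.6667)·(0.6667) + (-0.3333)·(-0.3333)) / 5 = 21.3333/5 = 4.2667
  S[X_1,X_2] = ((-2.3333)·(3.1667) + (-1.3333)·(-2.8333) + (3.6667)·(-3.8333) + (-0.3333)·(2.1667) + (0.6667)·(-1.8333) + (-0.3333)·(3.1667)) / 5 = -20.6667/5 = -4.1333
  S[X_1,X_3] = ((-2.3333)·(-2.1667) + (-1.3333)·(2.8333) + (3.6667)·(-1.1667) + (-0.3333)·(-1.1667) + (0.6667)·(3.8333) + (-0.3333)·(-2.1667)) / 5 = 0.6667/5 = 0.1333
  S[X_2,X_2] = ((3.1667)·(3.1667) + (-2.8333)·(-2.8333) + (-3.8333)·(-3.8333) + (2.1667)·(2.1667) + (-1.8333)·(-1.8333) + (3.1667)·(3.1667)) / 5 = 50.8333/5 = 10.1667
  S[X_2,X_3] = ((3.1667)·(-2.1667) + (-2.8333)·(2.8333) + (-3.8333)·(-1.1667) + (2.1667)·(-1.1667) + (-1.8333)·(3.8333) + (3.1667)·(-2.1667)) / 5 = -26.8333/5 = -5.3667
  S[X_3,X_3] = ((-2.1667)·(-2.1667) + (2.8333)·(2.8333) + (-1.1667)·(-1.1667) + (-1.1667)·(-1.1667) + (3.8333)·(3.8333) + (-2.1667)·(-2.1667)) / 5 = 34.8333/5 = 6.9667

S is symmetric (S[j,i] = S[i,j]). Assembling:

S = [[4.2667, -4.1333, 0.1333],
 [-4.1333, 10.1667, -5.3667],
 [0.1333, -5.3667, 6.9667]]
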